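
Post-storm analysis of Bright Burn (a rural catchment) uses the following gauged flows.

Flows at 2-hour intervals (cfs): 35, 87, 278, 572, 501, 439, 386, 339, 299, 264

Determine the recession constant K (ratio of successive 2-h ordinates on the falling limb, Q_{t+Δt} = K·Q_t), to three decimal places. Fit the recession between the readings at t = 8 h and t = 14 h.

K ≈ 0.878

Using the recession-limb readings at t = 8 h and t = 14 h: Q falls from 501 to 339 cfs over 3 intervals.
K = (Q₂/Q₁)^(1/3) = (339/501)^(1/3) = 0.878.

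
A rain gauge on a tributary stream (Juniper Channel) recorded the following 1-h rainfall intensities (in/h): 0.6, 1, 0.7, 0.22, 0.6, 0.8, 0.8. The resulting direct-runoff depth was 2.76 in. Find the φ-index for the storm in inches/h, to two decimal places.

Only the 6 blocks with intensity above φ contribute runoff: 0.6, 1, 0.7, 0.6, 0.8, 0.8 in/h.
Σ(I−φ)·Δt = d  ⇒  (0.6+1+0.7+0.6+0.8+0.8 − 6φ)·1 = 2.76
φ = (4.500 − 2.76/1) / 6 = 0.29 in/h.

φ ≈ 0.29 in/h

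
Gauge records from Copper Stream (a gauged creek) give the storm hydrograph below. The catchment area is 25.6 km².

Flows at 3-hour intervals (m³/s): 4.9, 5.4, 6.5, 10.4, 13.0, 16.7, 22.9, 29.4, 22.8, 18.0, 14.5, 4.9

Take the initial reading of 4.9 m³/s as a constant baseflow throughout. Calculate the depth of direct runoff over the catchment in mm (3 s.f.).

Direct runoff: 0.0, 0.5, 1.6, 5.5, 8.1, 11.8, 18.0, 24.5, 17.9, 13.1, 9.6, 0.0 m³/s; ΣQ_DR = 110.6 m³/s.
V = ΣQ_DR · Δt = 110.6 × 10800 s = 1.194 × 10^6 m³.
Over A = 25.6 km², depth = V / A = 46.7 mm.

d ≈ 46.7 mm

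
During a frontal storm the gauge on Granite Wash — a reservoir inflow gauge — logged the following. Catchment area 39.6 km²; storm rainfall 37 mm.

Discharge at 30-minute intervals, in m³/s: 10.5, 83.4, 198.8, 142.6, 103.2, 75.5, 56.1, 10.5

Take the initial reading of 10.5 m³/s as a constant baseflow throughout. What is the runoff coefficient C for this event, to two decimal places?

C ≈ 0.73

ΣQ_DR = 596.6 m³/s; V = ΣQ_DR·Δt = 1.074 × 10^6 m³.
Runoff depth d = V / A = 27.12 mm.
C = d / P = 27.12 / 37 = 0.73.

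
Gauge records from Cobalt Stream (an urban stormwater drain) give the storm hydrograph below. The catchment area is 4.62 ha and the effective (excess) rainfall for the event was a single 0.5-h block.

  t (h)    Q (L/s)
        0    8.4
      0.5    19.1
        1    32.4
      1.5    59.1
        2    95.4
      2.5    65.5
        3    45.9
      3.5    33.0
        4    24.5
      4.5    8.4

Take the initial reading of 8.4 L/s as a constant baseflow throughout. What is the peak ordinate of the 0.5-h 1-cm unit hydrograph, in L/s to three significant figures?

Direct runoff: 0.0, 10.7, 24.0, 50.7, 87.0, 57.1, 37.5, 24.6, 16.1, 0.0 L/s; ΣQ_DR = 307.7 L/s, peak = 87.0 L/s.
Runoff depth d = ΣQ_DR·Δt / A = 307.7 × 1800 / (4.62 ha) = 11.99 mm.
The 1-cm UH is the DRH scaled by (10 mm)/d, so U_p = 87.0 × 10/11.99 = 72.6 L/s.

U_p ≈ 72.6 L/s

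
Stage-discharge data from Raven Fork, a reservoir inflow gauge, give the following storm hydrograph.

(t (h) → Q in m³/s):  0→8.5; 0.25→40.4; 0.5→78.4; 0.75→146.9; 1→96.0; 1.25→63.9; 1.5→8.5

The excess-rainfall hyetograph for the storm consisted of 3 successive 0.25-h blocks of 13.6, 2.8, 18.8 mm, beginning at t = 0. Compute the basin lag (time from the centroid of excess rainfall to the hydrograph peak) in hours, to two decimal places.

t_L ≈ 0.34 h

Centroid of excess rainfall: t_c = Σ P_i·t̄_i / ΣP_i = 0.4119 h (block centres at 0.125, 0.375, 0.625 h).
Hydrograph peak occurs at t = 0.75 h, so basin lag t_L = 0.75 − 0.4119 = 0.34 h.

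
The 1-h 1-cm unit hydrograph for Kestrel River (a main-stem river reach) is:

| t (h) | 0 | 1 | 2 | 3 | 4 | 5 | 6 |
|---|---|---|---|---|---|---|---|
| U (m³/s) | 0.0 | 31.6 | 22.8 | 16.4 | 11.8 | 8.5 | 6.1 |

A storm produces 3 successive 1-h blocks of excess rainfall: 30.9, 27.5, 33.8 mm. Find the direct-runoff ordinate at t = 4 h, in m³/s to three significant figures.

By discrete convolution, Q_j = Σ (P_i / 10 mm) · U_{j−i}.
At t = 4 h (j=4): Q = (30.9/10)·11.8 + (27.5/10)·16.4 + (33.8/10)·22.8 = 159 m³/s.

Q ≈ 159 m³/s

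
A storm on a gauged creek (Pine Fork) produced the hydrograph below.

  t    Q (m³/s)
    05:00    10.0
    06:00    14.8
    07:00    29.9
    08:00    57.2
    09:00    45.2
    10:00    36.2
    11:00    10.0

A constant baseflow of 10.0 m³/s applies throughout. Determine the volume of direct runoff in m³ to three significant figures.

Direct-runoff ordinates (Q − Q_b): 0.0, 4.8, 19.9, 47.2, 35.2, 26.2, 0.0 m³/s.
ΣQ_DR = 133.3 m³/s.
With Δt = 1 h = 3600 s, V = ΣQ_DR · Δt = 133.3 × 3600 = 4.80 × 10^5 m³.

V ≈ 4.80 × 10^5 m³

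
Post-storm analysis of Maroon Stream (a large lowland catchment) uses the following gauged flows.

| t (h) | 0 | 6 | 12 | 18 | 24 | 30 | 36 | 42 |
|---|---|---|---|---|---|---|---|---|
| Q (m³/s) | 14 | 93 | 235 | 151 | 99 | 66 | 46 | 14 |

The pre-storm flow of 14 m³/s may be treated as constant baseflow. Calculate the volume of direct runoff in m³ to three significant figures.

Direct-runoff ordinates (Q − Q_b): 0.0, 79.0, 221.0, 137.0, 85.0, 52.0, 32.0, 0.0 m³/s.
ΣQ_DR = 606.0 m³/s.
With Δt = 6 h = 21600 s, V = ΣQ_DR · Δt = 606.0 × 21600 = 1.31 × 10^7 m³.

V ≈ 1.31 × 10^7 m³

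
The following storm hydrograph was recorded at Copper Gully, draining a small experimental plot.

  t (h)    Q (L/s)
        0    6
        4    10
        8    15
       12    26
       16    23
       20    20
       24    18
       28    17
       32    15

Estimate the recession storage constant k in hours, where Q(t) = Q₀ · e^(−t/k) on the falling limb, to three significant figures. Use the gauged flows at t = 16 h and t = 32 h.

k ≈ 37.4 h

On the falling limb, Q drops from 23 to 15 L/s between t = 16 h and t = 32 h (Δt = 16 h).
k = −Δt / ln(Q₂/Q₁) = −16 / ln(15/23) = 37.4 h.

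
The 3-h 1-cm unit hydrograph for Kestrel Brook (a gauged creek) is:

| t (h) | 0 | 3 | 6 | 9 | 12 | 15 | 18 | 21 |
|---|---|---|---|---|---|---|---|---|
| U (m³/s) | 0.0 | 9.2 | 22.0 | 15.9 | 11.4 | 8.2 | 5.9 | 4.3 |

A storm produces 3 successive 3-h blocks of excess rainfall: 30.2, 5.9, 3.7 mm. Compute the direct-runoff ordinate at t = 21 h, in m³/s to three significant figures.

By discrete convolution, Q_j = Σ (P_i / 10 mm) · U_{j−i}.
At t = 21 h (j=7): Q = (30.2/10)·4.3 + (5.9/10)·5.9 + (3.7/10)·8.2 = 19.5 m³/s.

Q ≈ 19.5 m³/s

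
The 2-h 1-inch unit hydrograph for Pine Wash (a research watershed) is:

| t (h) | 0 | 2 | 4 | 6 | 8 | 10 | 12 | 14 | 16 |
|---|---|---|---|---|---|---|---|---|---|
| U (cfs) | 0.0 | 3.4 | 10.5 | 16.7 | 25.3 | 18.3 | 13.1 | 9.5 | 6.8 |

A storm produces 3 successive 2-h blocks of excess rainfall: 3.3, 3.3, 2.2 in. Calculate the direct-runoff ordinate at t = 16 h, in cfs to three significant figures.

By discrete convolution, Q_j = Σ (P_i / 1 in) · U_{j−i}.
At t = 16 h (j=8): Q = (3.3/1)·6.8 + (3.3/1)·9.5 + (2.2/1)·13.1 = 82.6 cfs.

Q ≈ 82.6 cfs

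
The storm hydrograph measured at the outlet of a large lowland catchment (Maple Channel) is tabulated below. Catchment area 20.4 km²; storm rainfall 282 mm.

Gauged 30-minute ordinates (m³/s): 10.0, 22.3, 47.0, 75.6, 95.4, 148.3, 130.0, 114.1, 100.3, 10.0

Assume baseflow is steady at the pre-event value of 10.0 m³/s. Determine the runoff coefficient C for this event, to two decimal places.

C ≈ 0.20

ΣQ_DR = 653.0 m³/s; V = ΣQ_DR·Δt = 1.175 × 10^6 m³.
Runoff depth d = V / A = 57.62 mm.
C = d / P = 57.62 / 282 = 0.20.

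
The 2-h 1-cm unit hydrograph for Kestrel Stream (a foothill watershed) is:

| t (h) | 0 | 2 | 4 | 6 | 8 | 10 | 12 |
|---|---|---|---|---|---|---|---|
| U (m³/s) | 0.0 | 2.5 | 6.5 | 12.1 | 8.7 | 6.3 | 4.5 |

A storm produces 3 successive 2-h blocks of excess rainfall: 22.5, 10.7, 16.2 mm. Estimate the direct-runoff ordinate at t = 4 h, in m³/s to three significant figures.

By discrete convolution, Q_j = Σ (P_i / 10 mm) · U_{j−i}.
At t = 4 h (j=2): Q = (22.5/10)·6.5 + (10.7/10)·2.5 + (16.2/10)·0.0 = 17.3 m³/s.

Q ≈ 17.3 m³/s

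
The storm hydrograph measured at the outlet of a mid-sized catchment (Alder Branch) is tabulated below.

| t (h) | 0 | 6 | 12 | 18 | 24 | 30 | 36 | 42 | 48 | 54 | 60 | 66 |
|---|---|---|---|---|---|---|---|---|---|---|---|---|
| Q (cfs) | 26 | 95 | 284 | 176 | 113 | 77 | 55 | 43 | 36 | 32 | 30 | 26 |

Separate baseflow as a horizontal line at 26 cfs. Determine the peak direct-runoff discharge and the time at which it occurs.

Subtracting baseflow gives direct-runoff ordinates: 0.0, 69.0, 258.0, 150.0, 87.0, 51.0, 29.0, 17.0, 10.0, 6.0, 4.0, 0.0 cfs.
The maximum is 258.0 cfs, occurring at the reading for t = 12 h.

Q_p = 258.0 cfs at t = 12 h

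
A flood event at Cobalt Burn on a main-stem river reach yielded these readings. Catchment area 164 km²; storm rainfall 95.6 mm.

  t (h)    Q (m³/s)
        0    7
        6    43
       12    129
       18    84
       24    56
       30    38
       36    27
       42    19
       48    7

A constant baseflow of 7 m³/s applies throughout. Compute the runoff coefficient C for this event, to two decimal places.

ΣQ_DR = 347.0 m³/s; V = ΣQ_DR·Δt = 7.495 × 10^6 m³.
Runoff depth d = V / A = 45.70 mm.
C = d / P = 45.70 / 95.6 = 0.48.

C ≈ 0.48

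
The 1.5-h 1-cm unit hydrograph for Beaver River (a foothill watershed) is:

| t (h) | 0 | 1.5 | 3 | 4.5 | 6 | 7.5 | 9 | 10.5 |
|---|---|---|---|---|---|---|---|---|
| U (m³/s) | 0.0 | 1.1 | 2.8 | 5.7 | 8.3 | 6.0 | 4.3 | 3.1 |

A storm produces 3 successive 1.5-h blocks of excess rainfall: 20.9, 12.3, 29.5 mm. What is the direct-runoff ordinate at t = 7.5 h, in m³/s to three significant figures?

By discrete convolution, Q_j = Σ (P_i / 10 mm) · U_{j−i}.
At t = 7.5 h (j=5): Q = (20.9/10)·6.0 + (12.3/10)·8.3 + (29.5/10)·5.7 = 39.6 m³/s.

Q ≈ 39.6 m³/s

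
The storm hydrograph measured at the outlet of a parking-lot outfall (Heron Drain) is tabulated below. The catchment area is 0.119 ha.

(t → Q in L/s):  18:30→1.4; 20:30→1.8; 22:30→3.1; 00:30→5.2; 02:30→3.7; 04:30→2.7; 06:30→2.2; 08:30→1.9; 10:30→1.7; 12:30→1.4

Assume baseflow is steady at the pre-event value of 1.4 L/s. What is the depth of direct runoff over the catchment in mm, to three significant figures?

Direct runoff: 0.0, 0.4, 1.7, 3.8, 2.3, 1.3, 0.8, 0.5, 0.3, 0.0 L/s; ΣQ_DR = 11.10 L/s.
V = ΣQ_DR · Δt = 11.10 × 7200 s = 79920 L.
Over A = 0.119 ha, depth = V / A = 67.2 mm.

d ≈ 67.2 mm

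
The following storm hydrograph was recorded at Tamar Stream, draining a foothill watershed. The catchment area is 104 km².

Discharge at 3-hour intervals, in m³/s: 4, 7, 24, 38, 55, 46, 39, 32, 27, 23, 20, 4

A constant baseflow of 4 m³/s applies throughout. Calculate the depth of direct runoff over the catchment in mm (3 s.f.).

d ≈ 28.1 mm

Direct runoff: 0.0, 3.0, 20.0, 34.0, 51.0, 42.0, 35.0, 28.0, 23.0, 19.0, 16.0, 0.0 m³/s; ΣQ_DR = 271.0 m³/s.
V = ΣQ_DR · Δt = 271.0 × 10800 s = 2.927 × 10^6 m³.
Over A = 104 km², depth = V / A = 28.1 mm.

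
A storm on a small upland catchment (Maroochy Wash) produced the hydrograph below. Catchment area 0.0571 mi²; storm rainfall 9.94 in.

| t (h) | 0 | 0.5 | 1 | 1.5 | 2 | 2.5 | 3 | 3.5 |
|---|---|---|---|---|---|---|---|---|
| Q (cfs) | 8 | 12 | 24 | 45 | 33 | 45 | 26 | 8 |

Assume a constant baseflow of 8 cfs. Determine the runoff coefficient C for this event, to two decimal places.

ΣQ_DR = 137.0 cfs; V = ΣQ_DR·Δt = 2.466 × 10^5 ft³.
Runoff depth d = V / A = 1.859 in.
C = d / P = 1.859 / 9.94 = 0.19.

C ≈ 0.19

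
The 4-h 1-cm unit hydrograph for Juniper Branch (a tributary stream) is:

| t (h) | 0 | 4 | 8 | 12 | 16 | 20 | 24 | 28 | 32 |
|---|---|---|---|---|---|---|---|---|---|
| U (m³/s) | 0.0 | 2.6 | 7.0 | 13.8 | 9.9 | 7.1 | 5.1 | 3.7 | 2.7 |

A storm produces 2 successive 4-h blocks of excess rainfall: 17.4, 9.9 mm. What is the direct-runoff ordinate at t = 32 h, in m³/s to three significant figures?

Q ≈ 8.36 m³/s

By discrete convolution, Q_j = Σ (P_i / 10 mm) · U_{j−i}.
At t = 32 h (j=8): Q = (17.4/10)·2.7 + (9.9/10)·3.7 = 8.36 m³/s.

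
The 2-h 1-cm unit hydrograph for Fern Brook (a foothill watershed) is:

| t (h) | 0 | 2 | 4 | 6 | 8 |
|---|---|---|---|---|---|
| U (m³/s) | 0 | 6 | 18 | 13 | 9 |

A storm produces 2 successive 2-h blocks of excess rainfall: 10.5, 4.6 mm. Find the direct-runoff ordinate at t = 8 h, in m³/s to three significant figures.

Q ≈ 15.4 m³/s

By discrete convolution, Q_j = Σ (P_i / 10 mm) · U_{j−i}.
At t = 8 h (j=4): Q = (10.5/10)·9 + (4.6/10)·13 = 15.4 m³/s.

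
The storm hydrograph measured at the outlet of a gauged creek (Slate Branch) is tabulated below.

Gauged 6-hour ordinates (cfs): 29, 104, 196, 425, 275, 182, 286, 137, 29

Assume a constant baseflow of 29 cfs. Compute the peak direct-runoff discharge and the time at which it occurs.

Q_p = 396.0 cfs at t = 18 h

Subtracting baseflow gives direct-runoff ordinates: 0.0, 75.0, 167.0, 396.0, 246.0, 153.0, 257.0, 108.0, 0.0 cfs.
The maximum is 396.0 cfs, occurring at the reading for t = 18 h.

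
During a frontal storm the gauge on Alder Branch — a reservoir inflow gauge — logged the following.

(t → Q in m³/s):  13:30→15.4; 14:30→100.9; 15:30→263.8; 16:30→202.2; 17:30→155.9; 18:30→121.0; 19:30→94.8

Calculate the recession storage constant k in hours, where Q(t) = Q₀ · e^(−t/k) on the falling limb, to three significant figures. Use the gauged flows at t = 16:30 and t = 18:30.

On the falling limb, Q drops from 202.2 to 121.0 m³/s between t = 16:30 and t = 18:30 (Δt = 2 h).
k = −Δt / ln(Q₂/Q₁) = −2 / ln(121.0/202.2) = 3.90 h.

k ≈ 3.90 h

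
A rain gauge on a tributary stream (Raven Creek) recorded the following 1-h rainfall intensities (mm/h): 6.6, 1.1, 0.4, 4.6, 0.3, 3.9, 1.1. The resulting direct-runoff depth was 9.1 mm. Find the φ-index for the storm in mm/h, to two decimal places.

φ ≈ 2.00 mm/h

Only the 3 blocks with intensity above φ contribute runoff: 6.6, 4.6, 3.9 mm/h.
Σ(I−φ)·Δt = d  ⇒  (6.6+4.6+3.9 − 3φ)·1 = 9.1
φ = (15.10 − 9.1/1) / 3 = 2.00 mm/h.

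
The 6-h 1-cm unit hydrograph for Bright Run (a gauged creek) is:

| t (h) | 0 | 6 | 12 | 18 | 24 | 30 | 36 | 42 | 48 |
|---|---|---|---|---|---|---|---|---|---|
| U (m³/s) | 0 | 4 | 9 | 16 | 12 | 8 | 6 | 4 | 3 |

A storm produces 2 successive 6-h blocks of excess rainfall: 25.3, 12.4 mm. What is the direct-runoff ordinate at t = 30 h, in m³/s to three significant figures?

By discrete convolution, Q_j = Σ (P_i / 10 mm) · U_{j−i}.
At t = 30 h (j=5): Q = (25.3/10)·8 + (12.4/10)·12 = 35.1 m³/s.

Q ≈ 35.1 m³/s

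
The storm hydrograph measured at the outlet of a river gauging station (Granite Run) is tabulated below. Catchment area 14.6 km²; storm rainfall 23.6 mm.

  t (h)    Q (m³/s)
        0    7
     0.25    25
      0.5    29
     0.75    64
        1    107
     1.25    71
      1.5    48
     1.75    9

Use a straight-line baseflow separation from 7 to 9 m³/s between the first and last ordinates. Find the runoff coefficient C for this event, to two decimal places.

ΣQ_DR = 296.0 m³/s; V = ΣQ_DR·Δt = 2.664 × 10^5 m³.
Runoff depth d = V / A = 18.25 mm.
C = d / P = 18.25 / 23.6 = 0.77.

C ≈ 0.77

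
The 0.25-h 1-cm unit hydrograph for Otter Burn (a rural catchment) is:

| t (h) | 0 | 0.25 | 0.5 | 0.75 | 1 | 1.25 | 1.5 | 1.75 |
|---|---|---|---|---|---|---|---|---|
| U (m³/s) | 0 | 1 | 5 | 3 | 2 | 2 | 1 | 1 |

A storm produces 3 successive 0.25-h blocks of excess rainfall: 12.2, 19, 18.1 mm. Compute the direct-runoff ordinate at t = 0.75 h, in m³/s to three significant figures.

Q ≈ 15.0 m³/s

By discrete convolution, Q_j = Σ (P_i / 10 mm) · U_{j−i}.
At t = 0.75 h (j=3): Q = (12.2/10)·3 + (19/10)·5 + (18.1/10)·1 = 15.0 m³/s.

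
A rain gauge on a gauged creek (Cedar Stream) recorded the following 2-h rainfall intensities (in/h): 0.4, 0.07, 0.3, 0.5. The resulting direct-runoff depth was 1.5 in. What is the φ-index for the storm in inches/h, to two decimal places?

φ ≈ 0.15 in/h

Only the 3 blocks with intensity above φ contribute runoff: 0.4, 0.3, 0.5 in/h.
Σ(I−φ)·Δt = d  ⇒  (0.4+0.3+0.5 − 3φ)·2 = 1.5
φ = (1.200 − 1.5/2) / 3 = 0.15 in/h.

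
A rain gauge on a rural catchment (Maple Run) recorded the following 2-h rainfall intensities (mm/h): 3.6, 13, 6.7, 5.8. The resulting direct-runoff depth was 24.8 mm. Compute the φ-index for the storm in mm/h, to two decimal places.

φ ≈ 4.37 mm/h

Only the 3 blocks with intensity above φ contribute runoff: 13, 6.7, 5.8 mm/h.
Σ(I−φ)·Δt = d  ⇒  (13+6.7+5.8 − 3φ)·2 = 24.8
φ = (25.50 − 24.8/2) / 3 = 4.37 mm/h.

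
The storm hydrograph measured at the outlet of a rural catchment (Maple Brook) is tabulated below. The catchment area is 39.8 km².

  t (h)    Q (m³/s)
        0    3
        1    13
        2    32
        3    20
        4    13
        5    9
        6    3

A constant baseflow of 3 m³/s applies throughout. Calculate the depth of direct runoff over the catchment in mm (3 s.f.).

d ≈ 6.51 mm

Direct runoff: 0.0, 10.0, 29.0, 17.0, 10.0, 6.0, 0.0 m³/s; ΣQ_DR = 72.00 m³/s.
V = ΣQ_DR · Δt = 72.00 × 3600 s = 2.592 × 10^5 m³.
Over A = 39.8 km², depth = V / A = 6.51 mm.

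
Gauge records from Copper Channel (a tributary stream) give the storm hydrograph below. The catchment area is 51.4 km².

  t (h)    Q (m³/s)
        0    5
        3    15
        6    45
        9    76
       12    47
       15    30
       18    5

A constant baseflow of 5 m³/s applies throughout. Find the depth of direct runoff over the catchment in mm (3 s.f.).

Direct runoff: 0.0, 10.0, 40.0, 71.0, 42.0, 25.0, 0.0 m³/s; ΣQ_DR = 188.0 m³/s.
V = ΣQ_DR · Δt = 188.0 × 10800 s = 2.030 × 10^6 m³.
Over A = 51.4 km², depth = V / A = 39.5 mm.

d ≈ 39.5 mm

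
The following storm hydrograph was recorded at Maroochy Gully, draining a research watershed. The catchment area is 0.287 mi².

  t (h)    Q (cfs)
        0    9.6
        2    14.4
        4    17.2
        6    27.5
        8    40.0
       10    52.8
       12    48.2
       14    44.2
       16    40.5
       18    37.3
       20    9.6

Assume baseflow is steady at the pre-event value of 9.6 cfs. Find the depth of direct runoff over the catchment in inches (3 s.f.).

Direct runoff: 0.0, 4.8, 7.6, 17.9, 30.4, 43.2, 38.6, 34.6, 30.9, 27.7, 0.0 cfs; ΣQ_DR = 235.7 cfs.
V = ΣQ_DR · Δt = 235.7 × 7200 s = 1.697 × 10^6 ft³.
Over A = 0.287 mi², depth = V / A = 2.55 in.

d ≈ 2.55 in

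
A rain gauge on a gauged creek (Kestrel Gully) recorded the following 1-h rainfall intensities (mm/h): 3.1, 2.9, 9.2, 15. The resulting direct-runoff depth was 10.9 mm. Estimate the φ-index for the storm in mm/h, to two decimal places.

Only the 2 blocks with intensity above φ contribute runoff: 9.2, 15 mm/h.
Σ(I−φ)·Δt = d  ⇒  (9.2+15 − 2φ)·1 = 10.9
φ = (24.20 − 10.9/1) / 2 = 6.65 mm/h.

φ ≈ 6.65 mm/h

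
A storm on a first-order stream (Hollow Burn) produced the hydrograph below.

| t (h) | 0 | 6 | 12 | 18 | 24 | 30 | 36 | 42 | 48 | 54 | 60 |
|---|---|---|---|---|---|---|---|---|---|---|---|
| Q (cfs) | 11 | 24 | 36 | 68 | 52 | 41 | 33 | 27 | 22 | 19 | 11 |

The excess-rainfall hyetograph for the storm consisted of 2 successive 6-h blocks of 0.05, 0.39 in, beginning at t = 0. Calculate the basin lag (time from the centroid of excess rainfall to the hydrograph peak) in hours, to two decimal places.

t_L ≈ 9.68 h

Centroid of excess rainfall: t_c = Σ P_i·t̄_i / ΣP_i = 8.3182 h (block centres at 3, 9 h).
Hydrograph peak occurs at t = 18 h, so basin lag t_L = 18 − 8.3182 = 9.68 h.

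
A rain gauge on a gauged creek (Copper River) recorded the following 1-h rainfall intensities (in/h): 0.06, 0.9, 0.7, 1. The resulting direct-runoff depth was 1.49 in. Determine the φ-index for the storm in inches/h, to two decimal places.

φ ≈ 0.37 in/h

Only the 3 blocks with intensity above φ contribute runoff: 0.9, 0.7, 1 in/h.
Σ(I−φ)·Δt = d  ⇒  (0.9+0.7+1 − 3φ)·1 = 1.49
φ = (2.600 − 1.49/1) / 3 = 0.37 in/h.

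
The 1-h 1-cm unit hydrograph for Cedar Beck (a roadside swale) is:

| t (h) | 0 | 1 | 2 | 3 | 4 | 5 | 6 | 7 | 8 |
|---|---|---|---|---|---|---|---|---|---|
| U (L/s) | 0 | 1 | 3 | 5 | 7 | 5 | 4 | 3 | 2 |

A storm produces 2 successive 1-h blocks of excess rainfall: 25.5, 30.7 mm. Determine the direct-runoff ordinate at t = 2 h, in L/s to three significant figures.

By discrete convolution, Q_j = Σ (P_i / 10 mm) · U_{j−i}.
At t = 2 h (j=2): Q = (25.5/10)·3 + (30.7/10)·1 = 10.7 L/s.

Q ≈ 10.7 L/s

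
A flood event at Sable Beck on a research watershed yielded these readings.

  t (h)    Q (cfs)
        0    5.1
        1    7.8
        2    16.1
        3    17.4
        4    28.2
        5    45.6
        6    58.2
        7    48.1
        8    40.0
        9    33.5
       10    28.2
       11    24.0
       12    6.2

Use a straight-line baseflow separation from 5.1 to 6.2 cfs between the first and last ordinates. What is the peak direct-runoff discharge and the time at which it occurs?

Subtracting baseflow gives direct-runoff ordinates: 0.00, 2.61, 10.82, 12.03, 22.73, 40.04, 52.55, 42.36, 34.17, 27.57, 22.18, 17.89, 0.00 cfs.
The maximum is 52.55 cfs, occurring at the reading for t = 6 h.

Q_p = 52.55 cfs at t = 6 h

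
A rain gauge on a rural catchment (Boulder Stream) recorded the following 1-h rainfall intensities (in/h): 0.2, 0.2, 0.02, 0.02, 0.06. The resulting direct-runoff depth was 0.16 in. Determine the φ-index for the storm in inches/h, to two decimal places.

φ ≈ 0.12 in/h

Only the 2 blocks with intensity above φ contribute runoff: 0.2, 0.2 in/h.
Σ(I−φ)·Δt = d  ⇒  (0.2+0.2 − 2φ)·1 = 0.16
φ = (0.4000 − 0.16/1) / 2 = 0.12 in/h.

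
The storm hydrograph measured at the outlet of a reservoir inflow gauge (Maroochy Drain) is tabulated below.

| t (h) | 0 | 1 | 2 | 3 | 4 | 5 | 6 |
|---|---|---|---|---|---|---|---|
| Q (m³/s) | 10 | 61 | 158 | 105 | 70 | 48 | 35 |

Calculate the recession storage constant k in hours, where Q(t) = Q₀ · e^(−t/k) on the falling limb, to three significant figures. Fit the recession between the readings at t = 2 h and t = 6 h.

On the falling limb, Q drops from 158 to 35 m³/s between t = 2 h and t = 6 h (Δt = 4 h).
k = −Δt / ln(Q₂/Q₁) = −4 / ln(35/158) = 2.65 h.

k ≈ 2.65 h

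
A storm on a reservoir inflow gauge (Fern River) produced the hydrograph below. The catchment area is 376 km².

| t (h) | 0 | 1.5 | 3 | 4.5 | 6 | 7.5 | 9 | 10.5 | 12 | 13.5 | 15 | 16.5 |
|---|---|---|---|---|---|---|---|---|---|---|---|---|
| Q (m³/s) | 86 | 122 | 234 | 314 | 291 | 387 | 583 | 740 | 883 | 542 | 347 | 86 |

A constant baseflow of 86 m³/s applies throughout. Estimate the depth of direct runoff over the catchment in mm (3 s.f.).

Direct runoff: 0.0, 36.0, 148.0, 228.0, 205.0, 301.0, 497.0, 654.0, 797.0, 456.0, 261.0, 0.0 m³/s; ΣQ_DR = 3583 m³/s.
V = ΣQ_DR · Δt = 3583 × 5400 s = 1.935 × 10^7 m³.
Over A = 376 km², depth = V / A = 51.5 mm.

d ≈ 51.5 mm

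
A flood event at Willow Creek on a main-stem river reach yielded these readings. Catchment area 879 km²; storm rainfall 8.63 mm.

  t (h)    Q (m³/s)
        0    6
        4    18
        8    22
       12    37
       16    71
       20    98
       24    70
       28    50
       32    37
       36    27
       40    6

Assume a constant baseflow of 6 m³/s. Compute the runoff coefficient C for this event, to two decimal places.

ΣQ_DR = 376.0 m³/s; V = ΣQ_DR·Δt = 5.414 × 10^6 m³.
Runoff depth d = V / A = 6.160 mm.
C = d / P = 6.160 / 8.63 = 0.71.

C ≈ 0.71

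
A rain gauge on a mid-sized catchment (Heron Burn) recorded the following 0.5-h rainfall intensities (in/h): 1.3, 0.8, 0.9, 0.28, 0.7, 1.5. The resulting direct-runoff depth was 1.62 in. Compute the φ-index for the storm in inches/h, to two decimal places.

Only the 5 blocks with intensity above φ contribute runoff: 1.3, 0.8, 0.9, 0.7, 1.5 in/h.
Σ(I−φ)·Δt = d  ⇒  (1.3+0.8+0.9+0.7+1.5 − 5φ)·0.5 = 1.62
φ = (5.200 − 1.62/0.5) / 5 = 0.39 in/h.

φ ≈ 0.39 in/h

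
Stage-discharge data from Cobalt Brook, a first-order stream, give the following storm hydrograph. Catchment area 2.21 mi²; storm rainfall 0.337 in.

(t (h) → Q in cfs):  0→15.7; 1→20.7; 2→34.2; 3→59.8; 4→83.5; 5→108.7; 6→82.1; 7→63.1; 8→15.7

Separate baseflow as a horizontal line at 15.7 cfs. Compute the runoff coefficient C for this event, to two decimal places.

C ≈ 0.71

ΣQ_DR = 342.2 cfs; V = ΣQ_DR·Δt = 1.232 × 10^6 ft³.
Runoff depth d = V / A = 0.2399 in.
C = d / P = 0.2399 / 0.337 = 0.71.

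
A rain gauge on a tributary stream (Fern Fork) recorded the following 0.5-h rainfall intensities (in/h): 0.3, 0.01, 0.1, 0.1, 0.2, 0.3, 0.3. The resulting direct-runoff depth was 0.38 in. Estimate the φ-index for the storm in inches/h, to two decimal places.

φ ≈ 0.09 in/h

Only the 6 blocks with intensity above φ contribute runoff: 0.3, 0.1, 0.1, 0.2, 0.3, 0.3 in/h.
Σ(I−φ)·Δt = d  ⇒  (0.3+0.1+0.1+0.2+0.3+0.3 − 6φ)·0.5 = 0.38
φ = (1.300 − 0.38/0.5) / 6 = 0.09 in/h.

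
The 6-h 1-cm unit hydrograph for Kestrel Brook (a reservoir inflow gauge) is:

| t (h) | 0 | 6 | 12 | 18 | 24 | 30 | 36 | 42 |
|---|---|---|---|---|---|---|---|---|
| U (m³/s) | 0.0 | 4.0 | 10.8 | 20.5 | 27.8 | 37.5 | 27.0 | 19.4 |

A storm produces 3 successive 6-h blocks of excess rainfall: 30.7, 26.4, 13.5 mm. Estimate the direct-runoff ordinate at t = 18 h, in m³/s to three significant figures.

By discrete convolution, Q_j = Σ (P_i / 10 mm) · U_{j−i}.
At t = 18 h (j=3): Q = (30.7/10)·20.5 + (26.4/10)·10.8 + (13.5/10)·4.0 = 96.8 m³/s.

Q ≈ 96.8 m³/s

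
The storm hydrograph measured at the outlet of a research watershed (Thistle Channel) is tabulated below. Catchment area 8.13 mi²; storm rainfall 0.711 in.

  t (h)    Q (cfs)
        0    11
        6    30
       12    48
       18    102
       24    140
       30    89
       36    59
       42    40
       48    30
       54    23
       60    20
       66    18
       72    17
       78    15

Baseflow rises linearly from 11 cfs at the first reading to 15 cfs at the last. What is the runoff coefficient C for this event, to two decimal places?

C ≈ 0.74

ΣQ_DR = 460.0 cfs; V = ΣQ_DR·Δt = 9.936 × 10^6 ft³.
Runoff depth d = V / A = 0.5261 in.
C = d / P = 0.5261 / 0.711 = 0.74.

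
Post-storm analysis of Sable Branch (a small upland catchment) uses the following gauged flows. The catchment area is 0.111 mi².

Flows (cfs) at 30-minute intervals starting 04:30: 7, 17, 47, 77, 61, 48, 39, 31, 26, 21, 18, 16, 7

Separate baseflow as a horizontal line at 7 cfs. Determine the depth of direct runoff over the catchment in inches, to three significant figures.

d ≈ 2.26 in

Direct runoff: 0.0, 10.0, 40.0, 70.0, 54.0, 41.0, 32.0, 24.0, 19.0, 14.0, 11.0, 9.0, 0.0 cfs; ΣQ_DR = 324.0 cfs.
V = ΣQ_DR · Δt = 324.0 × 1800 s = 5.832 × 10^5 ft³.
Over A = 0.111 mi², depth = V / A = 2.26 in.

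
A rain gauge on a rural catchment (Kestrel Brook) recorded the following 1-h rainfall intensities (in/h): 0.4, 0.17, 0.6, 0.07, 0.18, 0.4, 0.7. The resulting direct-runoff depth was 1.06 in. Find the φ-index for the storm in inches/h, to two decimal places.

φ ≈ 0.26 in/h

Only the 4 blocks with intensity above φ contribute runoff: 0.4, 0.6, 0.4, 0.7 in/h.
Σ(I−φ)·Δt = d  ⇒  (0.4+0.6+0.4+0.7 − 4φ)·1 = 1.06
φ = (2.100 − 1.06/1) / 4 = 0.26 in/h.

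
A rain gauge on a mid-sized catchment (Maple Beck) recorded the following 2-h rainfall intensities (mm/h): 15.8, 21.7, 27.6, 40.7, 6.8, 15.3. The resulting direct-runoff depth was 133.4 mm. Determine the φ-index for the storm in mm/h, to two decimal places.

φ ≈ 10.88 mm/h

Only the 5 blocks with intensity above φ contribute runoff: 15.8, 21.7, 27.6, 40.7, 15.3 mm/h.
Σ(I−φ)·Δt = d  ⇒  (15.8+21.7+27.6+40.7+15.3 − 5φ)·2 = 133.4
φ = (121.1 − 133.4/2) / 5 = 10.88 mm/h.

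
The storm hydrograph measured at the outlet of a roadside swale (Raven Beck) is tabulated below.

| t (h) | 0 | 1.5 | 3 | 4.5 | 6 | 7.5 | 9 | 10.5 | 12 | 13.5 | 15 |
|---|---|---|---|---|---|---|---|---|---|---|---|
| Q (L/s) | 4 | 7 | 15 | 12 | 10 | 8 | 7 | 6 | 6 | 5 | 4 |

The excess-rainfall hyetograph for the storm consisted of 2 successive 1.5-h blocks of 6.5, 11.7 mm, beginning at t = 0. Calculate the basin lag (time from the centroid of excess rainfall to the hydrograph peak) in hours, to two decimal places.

t_L ≈ 1.29 h

Centroid of excess rainfall: t_c = Σ P_i·t̄_i / ΣP_i = 1.7143 h (block centres at 0.75, 2.25 h).
Hydrograph peak occurs at t = 3 h, so basin lag t_L = 3 − 1.7143 = 1.29 h.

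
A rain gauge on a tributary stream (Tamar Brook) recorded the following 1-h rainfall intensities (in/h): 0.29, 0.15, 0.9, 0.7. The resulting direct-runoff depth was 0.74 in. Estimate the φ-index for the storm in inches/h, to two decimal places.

Only the 2 blocks with intensity above φ contribute runoff: 0.9, 0.7 in/h.
Σ(I−φ)·Δt = d  ⇒  (0.9+0.7 − 2φ)·1 = 0.74
φ = (1.600 − 0.74/1) / 2 = 0.43 in/h.

φ ≈ 0.43 in/h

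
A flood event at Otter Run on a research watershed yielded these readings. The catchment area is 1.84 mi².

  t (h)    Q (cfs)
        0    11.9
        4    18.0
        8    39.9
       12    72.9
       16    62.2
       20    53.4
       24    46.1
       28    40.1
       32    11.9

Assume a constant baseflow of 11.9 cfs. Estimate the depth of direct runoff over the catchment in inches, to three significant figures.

d ≈ 0.840 in

Direct runoff: 0.0, 6.1, 28.0, 61.0, 50.3, 41.5, 34.2, 28.2, 0.0 cfs; ΣQ_DR = 249.3 cfs.
V = ΣQ_DR · Δt = 249.3 × 14400 s = 3.590 × 10^6 ft³.
Over A = 1.84 mi², depth = V / A = 0.840 in.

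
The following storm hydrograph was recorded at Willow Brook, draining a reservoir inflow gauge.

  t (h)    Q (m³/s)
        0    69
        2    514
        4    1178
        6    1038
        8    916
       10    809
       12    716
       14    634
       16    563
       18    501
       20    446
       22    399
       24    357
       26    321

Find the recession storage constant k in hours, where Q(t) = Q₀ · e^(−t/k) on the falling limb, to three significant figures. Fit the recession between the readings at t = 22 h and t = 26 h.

On the falling limb, Q drops from 399 to 321 m³/s between t = 22 h and t = 26 h (Δt = 4 h).
k = −Δt / ln(Q₂/Q₁) = −4 / ln(321/399) = 18.4 h.

k ≈ 18.4 h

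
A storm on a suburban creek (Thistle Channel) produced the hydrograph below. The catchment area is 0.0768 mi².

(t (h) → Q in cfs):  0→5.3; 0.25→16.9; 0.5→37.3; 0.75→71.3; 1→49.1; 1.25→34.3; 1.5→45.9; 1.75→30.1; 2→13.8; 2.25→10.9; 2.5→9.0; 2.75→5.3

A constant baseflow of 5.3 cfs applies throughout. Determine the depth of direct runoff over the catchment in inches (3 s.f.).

d ≈ 1.34 in

Direct runoff: 0.0, 11.6, 32.0, 66.0, 43.8, 29.0, 40.6, 24.8, 8.5, 5.6, 3.7, 0.0 cfs; ΣQ_DR = 265.6 cfs.
V = ΣQ_DR · Δt = 265.6 × 900 s = 2.390 × 10^5 ft³.
Over A = 0.0768 mi², depth = V / A = 1.34 in.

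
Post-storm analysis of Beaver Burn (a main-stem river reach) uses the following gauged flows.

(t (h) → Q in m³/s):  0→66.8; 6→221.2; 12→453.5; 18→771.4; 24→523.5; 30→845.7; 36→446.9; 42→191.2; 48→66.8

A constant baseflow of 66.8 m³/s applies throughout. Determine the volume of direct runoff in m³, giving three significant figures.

Direct-runoff ordinates (Q − Q_b): 0.0, 154.4, 386.7, 704.6, 456.7, 778.9, 380.1, 124.4, 0.0 m³/s.
ΣQ_DR = 2986 m³/s.
With Δt = 6 h = 21600 s, V = ΣQ_DR · Δt = 2986 × 21600 = 6.45 × 10^7 m³.

V ≈ 6.45 × 10^7 m³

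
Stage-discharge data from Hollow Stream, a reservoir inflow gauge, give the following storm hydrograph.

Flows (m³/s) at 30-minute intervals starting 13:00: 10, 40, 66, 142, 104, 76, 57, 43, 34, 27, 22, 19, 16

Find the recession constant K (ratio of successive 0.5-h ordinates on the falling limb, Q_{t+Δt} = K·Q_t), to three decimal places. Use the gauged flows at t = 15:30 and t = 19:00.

Using the recession-limb readings at t = 15:30 and t = 19:00: Q falls from 76 to 16 m³/s over 7 intervals.
K = (Q₂/Q₁)^(1/7) = (16/76)^(1/7) = 0.800.

K ≈ 0.800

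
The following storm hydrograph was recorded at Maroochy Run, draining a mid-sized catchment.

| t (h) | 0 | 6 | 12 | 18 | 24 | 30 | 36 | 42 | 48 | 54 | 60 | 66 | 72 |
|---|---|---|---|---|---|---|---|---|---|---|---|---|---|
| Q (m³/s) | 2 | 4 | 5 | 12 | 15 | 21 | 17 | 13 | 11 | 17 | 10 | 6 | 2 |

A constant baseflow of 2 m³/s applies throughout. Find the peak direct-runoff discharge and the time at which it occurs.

Q_p = 19.0 m³/s at t = 30 h

Subtracting baseflow gives direct-runoff ordinates: 0.0, 2.0, 3.0, 10.0, 13.0, 19.0, 15.0, 11.0, 9.0, 15.0, 8.0, 4.0, 0.0 m³/s.
The maximum is 19.0 m³/s, occurring at the reading for t = 30 h.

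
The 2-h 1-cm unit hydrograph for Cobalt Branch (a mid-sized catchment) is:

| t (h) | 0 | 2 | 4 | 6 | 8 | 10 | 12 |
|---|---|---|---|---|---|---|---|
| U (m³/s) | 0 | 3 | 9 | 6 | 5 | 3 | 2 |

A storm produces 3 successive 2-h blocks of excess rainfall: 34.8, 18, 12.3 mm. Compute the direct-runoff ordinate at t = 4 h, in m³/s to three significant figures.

By discrete convolution, Q_j = Σ (P_i / 10 mm) · U_{j−i}.
At t = 4 h (j=2): Q = (34.8/10)·9 + (18/10)·3 + (12.3/10)·0 = 36.7 m³/s.

Q ≈ 36.7 m³/s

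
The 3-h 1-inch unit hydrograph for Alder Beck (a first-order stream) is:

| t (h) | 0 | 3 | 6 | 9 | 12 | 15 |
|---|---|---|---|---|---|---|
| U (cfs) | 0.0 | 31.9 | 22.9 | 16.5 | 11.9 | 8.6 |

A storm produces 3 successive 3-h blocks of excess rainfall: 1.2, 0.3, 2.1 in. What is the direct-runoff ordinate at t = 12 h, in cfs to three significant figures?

Q ≈ 67.3 cfs

By discrete convolution, Q_j = Σ (P_i / 1 in) · U_{j−i}.
At t = 12 h (j=4): Q = (1.2/1)·11.9 + (0.3/1)·16.5 + (2.1/1)·22.9 = 67.3 cfs.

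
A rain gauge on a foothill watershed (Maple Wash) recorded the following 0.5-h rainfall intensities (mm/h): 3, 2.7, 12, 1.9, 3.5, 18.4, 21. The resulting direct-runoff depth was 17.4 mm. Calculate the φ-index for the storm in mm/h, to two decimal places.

Only the 3 blocks with intensity above φ contribute runoff: 12, 18.4, 21 mm/h.
Σ(I−φ)·Δt = d  ⇒  (12+18.4+21 − 3φ)·0.5 = 17.4
φ = (51.40 − 17.4/0.5) / 3 = 5.53 mm/h.

φ ≈ 5.53 mm/h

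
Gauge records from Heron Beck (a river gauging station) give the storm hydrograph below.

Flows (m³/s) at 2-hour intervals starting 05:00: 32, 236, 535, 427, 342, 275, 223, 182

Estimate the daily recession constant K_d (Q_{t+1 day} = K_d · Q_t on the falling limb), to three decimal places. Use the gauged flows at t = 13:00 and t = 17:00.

Between t = 13:00 and t = 17:00 the flow falls from 342 to 223 m³/s over 2×2 h = 4 h.
Per-interval ratio K = (223/342)^(1/2) = 0.8075; K_d = K^(24/2) = 0.077.

K_d ≈ 0.077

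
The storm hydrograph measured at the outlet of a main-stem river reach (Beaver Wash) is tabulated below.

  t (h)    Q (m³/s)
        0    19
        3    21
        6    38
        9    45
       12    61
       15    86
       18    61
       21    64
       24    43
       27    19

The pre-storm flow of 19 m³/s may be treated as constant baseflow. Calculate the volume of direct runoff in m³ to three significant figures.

V ≈ 2.88 × 10^6 m³

Direct-runoff ordinates (Q − Q_b): 0.0, 2.0, 19.0, 26.0, 42.0, 67.0, 42.0, 45.0, 24.0, 0.0 m³/s.
ΣQ_DR = 267.0 m³/s.
With Δt = 3 h = 10800 s, V = ΣQ_DR · Δt = 267.0 × 10800 = 2.88 × 10^6 m³.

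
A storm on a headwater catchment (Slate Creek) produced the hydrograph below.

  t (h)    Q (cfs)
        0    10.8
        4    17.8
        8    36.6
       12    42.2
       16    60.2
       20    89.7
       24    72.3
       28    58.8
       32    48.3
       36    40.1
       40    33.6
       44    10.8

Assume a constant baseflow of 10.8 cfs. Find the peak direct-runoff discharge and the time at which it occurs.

Q_p = 78.9 cfs at t = 20 h

Subtracting baseflow gives direct-runoff ordinates: 0.0, 7.0, 25.8, 31.4, 49.4, 78.9, 61.5, 48.0, 37.5, 29.3, 22.8, 0.0 cfs.
The maximum is 78.9 cfs, occurring at the reading for t = 20 h.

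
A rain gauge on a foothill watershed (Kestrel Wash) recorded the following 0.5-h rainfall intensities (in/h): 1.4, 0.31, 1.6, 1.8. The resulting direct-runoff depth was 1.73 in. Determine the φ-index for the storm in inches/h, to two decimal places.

φ ≈ 0.45 in/h

Only the 3 blocks with intensity above φ contribute runoff: 1.4, 1.6, 1.8 in/h.
Σ(I−φ)·Δt = d  ⇒  (1.4+1.6+1.8 − 3φ)·0.5 = 1.73
φ = (4.800 − 1.73/0.5) / 3 = 0.45 in/h.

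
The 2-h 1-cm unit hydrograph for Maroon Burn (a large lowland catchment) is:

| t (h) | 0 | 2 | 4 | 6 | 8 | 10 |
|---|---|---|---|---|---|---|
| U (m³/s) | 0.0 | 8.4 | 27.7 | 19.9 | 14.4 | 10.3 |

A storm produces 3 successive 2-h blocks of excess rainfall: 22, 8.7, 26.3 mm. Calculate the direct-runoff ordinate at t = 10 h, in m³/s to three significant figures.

By discrete convolution, Q_j = Σ (P_i / 10 mm) · U_{j−i}.
At t = 10 h (j=5): Q = (22/10)·10.3 + (8.7/10)·14.4 + (26.3/10)·19.9 = 87.5 m³/s.

Q ≈ 87.5 m³/s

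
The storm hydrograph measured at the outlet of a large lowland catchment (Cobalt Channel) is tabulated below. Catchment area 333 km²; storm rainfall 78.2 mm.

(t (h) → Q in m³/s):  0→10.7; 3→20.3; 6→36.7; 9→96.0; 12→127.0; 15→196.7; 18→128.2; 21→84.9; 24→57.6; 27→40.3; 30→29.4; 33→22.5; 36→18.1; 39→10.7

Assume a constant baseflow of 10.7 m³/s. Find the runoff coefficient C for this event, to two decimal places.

C ≈ 0.30

ΣQ_DR = 729.3 m³/s; V = ΣQ_DR·Δt = 7.876 × 10^6 m³.
Runoff depth d = V / A = 23.65 mm.
C = d / P = 23.65 / 78.2 = 0.30.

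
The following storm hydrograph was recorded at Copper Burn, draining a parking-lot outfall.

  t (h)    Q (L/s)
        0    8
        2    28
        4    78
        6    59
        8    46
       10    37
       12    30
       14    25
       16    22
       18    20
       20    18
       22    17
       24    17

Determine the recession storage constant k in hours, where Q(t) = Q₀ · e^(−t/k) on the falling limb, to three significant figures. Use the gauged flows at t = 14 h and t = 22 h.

On the falling limb, Q drops from 25 to 17 L/s between t = 14 h and t = 22 h (Δt = 8 h).
k = −Δt / ln(Q₂/Q₁) = −8 / ln(17/25) = 20.7 h.

k ≈ 20.7 h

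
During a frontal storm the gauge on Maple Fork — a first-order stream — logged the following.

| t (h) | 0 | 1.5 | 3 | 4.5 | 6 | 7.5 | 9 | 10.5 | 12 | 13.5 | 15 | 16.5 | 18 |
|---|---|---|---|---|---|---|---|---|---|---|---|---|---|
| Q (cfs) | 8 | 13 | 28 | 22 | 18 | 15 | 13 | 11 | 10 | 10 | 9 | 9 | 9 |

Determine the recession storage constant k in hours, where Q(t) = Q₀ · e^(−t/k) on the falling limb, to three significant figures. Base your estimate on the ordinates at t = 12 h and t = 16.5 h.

On the falling limb, Q drops from 10 to 9 cfs between t = 12 h and t = 16.5 h (Δt = 4.5 h).
k = −Δt / ln(Q₂/Q₁) = −4.5 / ln(9/10) = 42.7 h.

k ≈ 42.7 h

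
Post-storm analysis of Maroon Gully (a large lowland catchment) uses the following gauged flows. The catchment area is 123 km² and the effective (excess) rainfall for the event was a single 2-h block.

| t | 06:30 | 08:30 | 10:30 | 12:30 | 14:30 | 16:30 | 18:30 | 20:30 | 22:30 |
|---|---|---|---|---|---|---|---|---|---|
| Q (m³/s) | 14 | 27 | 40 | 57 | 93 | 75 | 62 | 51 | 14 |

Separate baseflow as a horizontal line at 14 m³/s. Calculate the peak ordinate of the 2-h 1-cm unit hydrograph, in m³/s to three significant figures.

Direct runoff: 0.0, 13.0, 26.0, 43.0, 79.0, 61.0, 48.0, 37.0, 0.0 m³/s; ΣQ_DR = 307.0 m³/s, peak = 79.0 m³/s.
Runoff depth d = ΣQ_DR·Δt / A = 307.0 × 7200 / (123 km²) = 17.97 mm.
The 1-cm UH is the DRH scaled by (10 mm)/d, so U_p = 79.0 × 10/17.97 = 44.0 m³/s.

U_p ≈ 44.0 m³/s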